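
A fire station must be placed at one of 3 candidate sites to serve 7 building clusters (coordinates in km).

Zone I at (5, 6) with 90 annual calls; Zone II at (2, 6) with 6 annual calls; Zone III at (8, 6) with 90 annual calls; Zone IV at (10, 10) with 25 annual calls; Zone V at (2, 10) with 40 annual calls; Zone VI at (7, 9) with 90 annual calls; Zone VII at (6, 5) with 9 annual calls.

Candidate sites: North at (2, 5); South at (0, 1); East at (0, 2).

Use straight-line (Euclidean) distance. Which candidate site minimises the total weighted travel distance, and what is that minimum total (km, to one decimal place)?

Total weighted distance at each candidate:
  North (2, 5): total = 1886.2
  South (0, 1): total = 3244.5
  East (0, 2): total = 3009.4
Minimum is at North with total 1886.2 km.

North, total 1886.2 km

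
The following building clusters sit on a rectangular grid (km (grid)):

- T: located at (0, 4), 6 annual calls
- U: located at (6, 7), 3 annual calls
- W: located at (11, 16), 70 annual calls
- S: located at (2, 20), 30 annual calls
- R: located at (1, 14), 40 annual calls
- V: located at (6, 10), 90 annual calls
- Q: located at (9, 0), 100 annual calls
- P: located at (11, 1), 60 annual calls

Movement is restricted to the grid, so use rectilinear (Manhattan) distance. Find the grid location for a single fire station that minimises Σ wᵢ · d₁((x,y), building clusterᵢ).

(9, 10)

Manhattan distance separates: Σwᵢ(|x−xᵢ|+|y−yᵢ|) = Σwᵢ|x−xᵢ| + Σwᵢ|y−yᵢ|, so x and y are optimised independently as 1-D weighted medians.
Total weight W = 399; half = 199.5.
x-coordinate, sorted with cumulative weight:
  x=0 (T, w=6) cum 6
  x=1 (R, w=40) cum 46
  x=2 (S, w=30) cum 76
  x=6 (U, w=3) cum 79
  x=6 (V, w=90) cum 169
  x=9 (Q, w=100) cum 269  ← median
  x=11 (W, w=70) cum 339
  x=11 (P, w=60) cum 399
⇒ x* = 9
y-coordinate, sorted with cumulative weight:
  y=0 (Q, w=100) cum 100
  y=1 (P, w=60) cum 160
  y=4 (T, w=6) cum 166
  y=7 (U, w=3) cum 169
  y=10 (V, w=90) cum 259  ← median
  y=14 (R, w=40) cum 299
  y=16 (W, w=70) cum 369
  y=20 (S, w=30) cum 399
⇒ y* = 10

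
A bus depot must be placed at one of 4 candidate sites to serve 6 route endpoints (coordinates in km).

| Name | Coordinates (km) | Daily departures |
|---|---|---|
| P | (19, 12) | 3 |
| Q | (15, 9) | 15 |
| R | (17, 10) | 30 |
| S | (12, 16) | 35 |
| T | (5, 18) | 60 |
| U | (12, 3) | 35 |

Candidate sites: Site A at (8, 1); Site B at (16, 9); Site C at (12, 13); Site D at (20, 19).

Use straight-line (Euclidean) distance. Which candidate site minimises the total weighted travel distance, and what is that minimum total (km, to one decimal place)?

Site C, total 1242.3 km

Total weighted distance at each candidate:
  Site A (8, 1): total = 2323.6
  Site B (16, 9): total = 1457.5
  Site C (12, 13): total = 1242.3
  Site D (20, 19): total = 2300.7
Minimum is at Site C with total 1242.3 km.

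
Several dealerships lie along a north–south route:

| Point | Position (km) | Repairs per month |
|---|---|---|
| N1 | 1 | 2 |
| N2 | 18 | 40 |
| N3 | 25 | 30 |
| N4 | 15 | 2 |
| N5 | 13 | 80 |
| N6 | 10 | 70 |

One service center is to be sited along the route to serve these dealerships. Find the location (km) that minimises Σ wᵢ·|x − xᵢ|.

x = 13

For a sum of weighted absolute distances on a line, the optimum is the weighted median (not the mean). Total weight W = 224; half-weight = 112.
Sort by position and accumulate weight:
  km 1 (N1, w=2) → cum 2
  km 10 (N6, w=70) → cum 72
  km 13 (N5, w=80) → cum 152  ≥ 112 → median here
  km 15 (N4, w=2) → cum 154
  km 18 (N2, w=40) → cum 194
  km 25 (N3, w=30) → cum 224
Optimal location: km 13.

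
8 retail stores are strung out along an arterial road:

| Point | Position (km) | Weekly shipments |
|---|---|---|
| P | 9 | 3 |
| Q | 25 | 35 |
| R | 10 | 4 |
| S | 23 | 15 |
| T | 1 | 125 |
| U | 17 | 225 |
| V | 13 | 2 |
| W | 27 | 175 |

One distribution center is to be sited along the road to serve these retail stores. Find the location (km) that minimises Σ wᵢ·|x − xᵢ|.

x = 17

For a sum of weighted absolute distances on a line, the optimum is the weighted median (not the mean). Total weight W = 584; half-weight = 292.
Sort by position and accumulate weight:
  km 1 (T, w=125) → cum 125
  km 9 (P, w=3) → cum 128
  km 10 (R, w=4) → cum 132
  km 13 (V, w=2) → cum 134
  km 17 (U, w=225) → cum 359  ≥ 292 → median here
  km 23 (S, w=15) → cum 374
  km 25 (Q, w=35) → cum 409
  km 27 (W, w=175) → cum 584
Optimal location: km 17.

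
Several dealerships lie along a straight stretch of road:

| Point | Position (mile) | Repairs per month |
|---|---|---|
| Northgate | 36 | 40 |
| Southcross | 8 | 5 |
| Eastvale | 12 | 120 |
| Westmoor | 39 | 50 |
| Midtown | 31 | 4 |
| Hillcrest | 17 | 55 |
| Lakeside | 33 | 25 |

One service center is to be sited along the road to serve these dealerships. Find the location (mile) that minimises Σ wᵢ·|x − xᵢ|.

x = 17

For a sum of weighted absolute distances on a line, the optimum is the weighted median (not the mean). Total weight W = 299; half-weight = 149.5.
Sort by position and accumulate weight:
  mile 8 (Southcross, w=5) → cum 5
  mile 12 (Eastvale, w=120) → cum 125
  mile 17 (Hillcrest, w=55) → cum 180  ≥ 149.5 → median here
  mile 31 (Midtown, w=4) → cum 184
  mile 33 (Lakeside, w=25) → cum 209
  mile 36 (Northgate, w=40) → cum 249
  mile 39 (Westmoor, w=50) → cum 299
Optimal location: mile 17.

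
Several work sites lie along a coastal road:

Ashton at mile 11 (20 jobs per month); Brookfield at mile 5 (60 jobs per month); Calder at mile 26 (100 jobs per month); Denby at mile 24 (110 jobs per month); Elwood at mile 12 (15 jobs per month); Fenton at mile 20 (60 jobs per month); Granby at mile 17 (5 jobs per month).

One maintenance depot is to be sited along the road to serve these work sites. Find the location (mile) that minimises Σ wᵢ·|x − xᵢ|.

x = 24

For a sum of weighted absolute distances on a line, the optimum is the weighted median (not the mean). Total weight W = 370; half-weight = 185.
Sort by position and accumulate weight:
  mile 5 (Brookfield, w=60) → cum 60
  mile 11 (Ashton, w=20) → cum 80
  mile 12 (Elwood, w=15) → cum 95
  mile 17 (Granby, w=5) → cum 100
  mile 20 (Fenton, w=60) → cum 160
  mile 24 (Denby, w=110) → cum 270  ≥ 185 → median here
  mile 26 (Calder, w=100) → cum 370
Optimal location: mile 24.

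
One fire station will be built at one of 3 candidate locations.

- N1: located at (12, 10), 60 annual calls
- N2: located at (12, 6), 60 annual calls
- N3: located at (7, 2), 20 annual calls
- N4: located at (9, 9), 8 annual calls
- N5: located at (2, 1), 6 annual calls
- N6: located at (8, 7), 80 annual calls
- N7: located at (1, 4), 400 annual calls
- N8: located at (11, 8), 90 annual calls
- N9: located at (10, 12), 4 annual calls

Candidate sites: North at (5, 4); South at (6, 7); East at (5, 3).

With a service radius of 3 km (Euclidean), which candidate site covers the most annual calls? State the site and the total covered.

Coverage radius r = 3 km; a point is covered iff (Δx)²+(Δy)² ≤ 3² = 9.
  North (5, 4): covers {N3} → 20
  South (6, 7): covers {N6} → 80
  East (5, 3): covers {N3} → 20
Maximum coverage at South: 80 annual calls.

South, covering 80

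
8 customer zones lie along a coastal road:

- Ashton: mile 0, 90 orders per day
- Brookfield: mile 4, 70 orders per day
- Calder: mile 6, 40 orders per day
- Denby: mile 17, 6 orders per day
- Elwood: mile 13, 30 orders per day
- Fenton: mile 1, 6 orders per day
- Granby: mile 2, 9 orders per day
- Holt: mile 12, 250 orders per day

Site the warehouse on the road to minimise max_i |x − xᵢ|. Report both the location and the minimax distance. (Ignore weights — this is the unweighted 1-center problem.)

The 1-center on a line is the midpoint of the two extreme points: leftmost at 0, rightmost at 17.
Optimal location = (0 + 17)/2 = 8.5; maximum distance = (17 − 0)/2 = 8.5.

location 8.5, max distance 8.5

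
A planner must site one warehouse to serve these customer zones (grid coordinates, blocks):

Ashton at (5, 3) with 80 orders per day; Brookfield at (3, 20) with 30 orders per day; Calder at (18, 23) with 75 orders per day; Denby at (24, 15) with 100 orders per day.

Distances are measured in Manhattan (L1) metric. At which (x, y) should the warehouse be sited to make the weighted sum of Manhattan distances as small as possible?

(18, 15)

Manhattan distance separates: Σwᵢ(|x−xᵢ|+|y−yᵢ|) = Σwᵢ|x−xᵢ| + Σwᵢ|y−yᵢ|, so x and y are optimised independently as 1-D weighted medians.
Total weight W = 285; half = 142.5.
x-coordinate, sorted with cumulative weight:
  x=3 (Brookfield, w=30) cum 30
  x=5 (Ashton, w=80) cum 110
  x=18 (Calder, w=75) cum 185  ← median
  x=24 (Denby, w=100) cum 285
⇒ x* = 18
y-coordinate, sorted with cumulative weight:
  y=3 (Ashton, w=80) cum 80
  y=15 (Denby, w=100) cum 180  ← median
  y=20 (Brookfield, w=30) cum 210
  y=23 (Calder, w=75) cum 285
⇒ y* = 15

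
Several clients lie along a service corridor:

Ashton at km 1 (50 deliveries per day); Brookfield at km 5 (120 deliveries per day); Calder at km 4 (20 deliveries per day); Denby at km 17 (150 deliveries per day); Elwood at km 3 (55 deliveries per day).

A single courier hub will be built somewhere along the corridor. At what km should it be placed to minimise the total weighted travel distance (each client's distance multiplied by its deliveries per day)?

For a sum of weighted absolute distances on a line, the optimum is the weighted median (not the mean). Total weight W = 395; half-weight = 197.5.
Sort by position and accumulate weight:
  km 1 (Ashton, w=50) → cum 50
  km 3 (Elwood, w=55) → cum 105
  km 4 (Calder, w=20) → cum 125
  km 5 (Brookfield, w=120) → cum 245  ≥ 197.5 → median here
  km 17 (Denby, w=150) → cum 395
Optimal location: km 5.

x = 5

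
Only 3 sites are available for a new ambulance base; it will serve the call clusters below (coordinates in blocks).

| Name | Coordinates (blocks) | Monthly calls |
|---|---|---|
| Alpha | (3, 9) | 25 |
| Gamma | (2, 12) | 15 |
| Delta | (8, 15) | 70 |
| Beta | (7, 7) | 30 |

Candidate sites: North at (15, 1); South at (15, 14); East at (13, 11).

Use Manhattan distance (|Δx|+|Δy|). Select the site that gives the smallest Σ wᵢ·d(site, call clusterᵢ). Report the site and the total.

Total weighted distance at each candidate:
  North (15, 1): total = 2750
  South (15, 14): total = 1660
  East (13, 11): total = 1410
Minimum is at East with total 1410 blocks.

East, total 1410 blocks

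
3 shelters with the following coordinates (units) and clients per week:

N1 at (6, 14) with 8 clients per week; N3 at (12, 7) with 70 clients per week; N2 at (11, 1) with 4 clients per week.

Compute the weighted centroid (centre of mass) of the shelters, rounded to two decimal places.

The minimiser of Σwᵢ‖p−pᵢ‖² is the weighted centroid p* = (Σwᵢpᵢ)/(Σwᵢ).
Σwᵢ = 82.
Σwᵢxᵢ = 8·6 + 70·12 + 4·11 = 932.
Σwᵢyᵢ = 8·14 + 70·7 + 4·1 = 606.
x* = 932/82 = 11.37, y* = 606/82 = 7.39.

(11.37, 7.39)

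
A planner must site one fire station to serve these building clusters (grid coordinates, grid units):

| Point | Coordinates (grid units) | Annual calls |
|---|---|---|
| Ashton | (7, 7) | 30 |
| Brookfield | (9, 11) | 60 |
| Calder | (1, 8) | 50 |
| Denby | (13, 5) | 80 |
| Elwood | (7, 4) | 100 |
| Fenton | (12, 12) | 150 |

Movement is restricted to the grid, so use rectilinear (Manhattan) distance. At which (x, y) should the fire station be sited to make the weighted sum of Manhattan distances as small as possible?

(9, 8)

Manhattan distance separates: Σwᵢ(|x−xᵢ|+|y−yᵢ|) = Σwᵢ|x−xᵢ| + Σwᵢ|y−yᵢ|, so x and y are optimised independently as 1-D weighted medians.
Total weight W = 470; half = 235.
x-coordinate, sorted with cumulative weight:
  x=1 (Calder, w=50) cum 50
  x=7 (Ashton, w=30) cum 80
  x=7 (Elwood, w=100) cum 180
  x=9 (Brookfield, w=60) cum 240  ← median
  x=12 (Fenton, w=150) cum 390
  x=13 (Denby, w=80) cum 470
⇒ x* = 9
y-coordinate, sorted with cumulative weight:
  y=4 (Elwood, w=100) cum 100
  y=5 (Denby, w=80) cum 180
  y=7 (Ashton, w=30) cum 210
  y=8 (Calder, w=50) cum 260  ← median
  y=11 (Brookfield, w=60) cum 320
  y=12 (Fenton, w=150) cum 470
⇒ y* = 8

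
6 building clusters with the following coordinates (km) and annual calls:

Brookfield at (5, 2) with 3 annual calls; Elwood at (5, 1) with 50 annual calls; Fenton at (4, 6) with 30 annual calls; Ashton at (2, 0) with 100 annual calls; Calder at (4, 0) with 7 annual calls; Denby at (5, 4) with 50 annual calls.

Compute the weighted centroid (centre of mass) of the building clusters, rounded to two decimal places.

(3.60, 1.82)

The minimiser of Σwᵢ‖p−pᵢ‖² is the weighted centroid p* = (Σwᵢpᵢ)/(Σwᵢ).
Σwᵢ = 240.
Σwᵢxᵢ = 3·5 + 50·5 + 30·4 + 100·2 + 7·4 + 50·5 = 863.
Σwᵢyᵢ = 3·2 + 50·1 + 30·6 + 100·0 + 7·0 + 50·4 = 436.
x* = 863/240 = 3.60, y* = 436/240 = 1.82.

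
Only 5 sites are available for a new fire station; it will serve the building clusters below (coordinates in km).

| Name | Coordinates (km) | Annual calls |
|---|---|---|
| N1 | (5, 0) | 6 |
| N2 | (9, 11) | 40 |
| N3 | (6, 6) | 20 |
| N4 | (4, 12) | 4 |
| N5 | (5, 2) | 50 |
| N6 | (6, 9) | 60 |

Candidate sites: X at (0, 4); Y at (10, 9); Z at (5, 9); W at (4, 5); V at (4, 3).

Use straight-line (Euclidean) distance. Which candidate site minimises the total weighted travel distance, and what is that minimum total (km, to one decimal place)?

Total weighted distance at each candidate:
  X (0, 4): total = 1394.6
  Y (10, 9): total = 948.2
  Z (5, 9): total = 718.8
  W (4, 5): total = 842.2
  V (4, 3): total = 954.6
Minimum is at Z with total 718.8 km.

Z, total 718.8 km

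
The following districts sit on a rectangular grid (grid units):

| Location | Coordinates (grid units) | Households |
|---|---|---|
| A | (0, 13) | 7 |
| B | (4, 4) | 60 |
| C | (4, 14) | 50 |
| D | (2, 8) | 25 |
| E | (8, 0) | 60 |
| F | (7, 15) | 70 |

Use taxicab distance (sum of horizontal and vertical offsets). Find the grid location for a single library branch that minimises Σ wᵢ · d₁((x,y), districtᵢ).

(4, 8)

Manhattan distance separates: Σwᵢ(|x−xᵢ|+|y−yᵢ|) = Σwᵢ|x−xᵢ| + Σwᵢ|y−yᵢ|, so x and y are optimised independently as 1-D weighted medians.
Total weight W = 272; half = 136.
x-coordinate, sorted with cumulative weight:
  x=0 (A, w=7) cum 7
  x=2 (D, w=25) cum 32
  x=4 (B, w=60) cum 92
  x=4 (C, w=50) cum 142  ← median
  x=7 (F, w=70) cum 212
  x=8 (E, w=60) cum 272
⇒ x* = 4
y-coordinate, sorted with cumulative weight:
  y=0 (E, w=60) cum 60
  y=4 (B, w=60) cum 120
  y=8 (D, w=25) cum 145  ← median
  y=13 (A, w=7) cum 152
  y=14 (C, w=50) cum 202
  y=15 (F, w=70) cum 272
⇒ y* = 8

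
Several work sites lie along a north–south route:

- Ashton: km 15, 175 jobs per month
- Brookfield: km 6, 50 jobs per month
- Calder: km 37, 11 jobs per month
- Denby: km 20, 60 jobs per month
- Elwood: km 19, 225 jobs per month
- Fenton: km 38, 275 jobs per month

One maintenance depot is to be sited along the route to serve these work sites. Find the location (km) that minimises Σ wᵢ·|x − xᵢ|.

x = 19

For a sum of weighted absolute distances on a line, the optimum is the weighted median (not the mean). Total weight W = 796; half-weight = 398.
Sort by position and accumulate weight:
  km 6 (Brookfield, w=50) → cum 50
  km 15 (Ashton, w=175) → cum 225
  km 19 (Elwood, w=225) → cum 450  ≥ 398 → median here
  km 20 (Denby, w=60) → cum 510
  km 37 (Calder, w=11) → cum 521
  km 38 (Fenton, w=275) → cum 796
Optimal location: km 19.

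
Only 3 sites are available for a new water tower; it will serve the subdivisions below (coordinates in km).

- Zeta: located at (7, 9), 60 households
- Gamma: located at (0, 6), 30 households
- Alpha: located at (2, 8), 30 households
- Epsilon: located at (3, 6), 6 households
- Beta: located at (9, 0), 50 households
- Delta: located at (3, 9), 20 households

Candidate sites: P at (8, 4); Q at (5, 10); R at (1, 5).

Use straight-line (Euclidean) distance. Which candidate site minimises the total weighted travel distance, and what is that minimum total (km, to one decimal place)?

Total weighted distance at each candidate:
  P (8, 4): total = 1149.5
  Q (5, 10): total = 1044.5
  R (1, 5): total = 1144.5
Minimum is at Q with total 1044.5 km.

Q, total 1044.5 km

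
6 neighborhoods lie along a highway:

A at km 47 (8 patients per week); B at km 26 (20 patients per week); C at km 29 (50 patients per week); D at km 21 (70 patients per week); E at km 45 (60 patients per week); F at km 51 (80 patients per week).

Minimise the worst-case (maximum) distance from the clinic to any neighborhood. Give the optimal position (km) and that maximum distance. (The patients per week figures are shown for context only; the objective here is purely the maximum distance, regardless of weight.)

location 36, max distance 15

The 1-center on a line is the midpoint of the two extreme points: leftmost at 21, rightmost at 51.
Optimal location = (21 + 51)/2 = 36; maximum distance = (51 − 21)/2 = 15.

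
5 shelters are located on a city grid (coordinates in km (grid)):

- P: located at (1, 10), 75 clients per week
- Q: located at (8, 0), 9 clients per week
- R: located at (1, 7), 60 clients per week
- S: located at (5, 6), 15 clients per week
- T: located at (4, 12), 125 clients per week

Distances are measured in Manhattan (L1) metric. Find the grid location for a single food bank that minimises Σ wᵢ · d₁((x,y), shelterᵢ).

(4, 10)

Manhattan distance separates: Σwᵢ(|x−xᵢ|+|y−yᵢ|) = Σwᵢ|x−xᵢ| + Σwᵢ|y−yᵢ|, so x and y are optimised independently as 1-D weighted medians.
Total weight W = 284; half = 142.
x-coordinate, sorted with cumulative weight:
  x=1 (P, w=75) cum 75
  x=1 (R, w=60) cum 135
  x=4 (T, w=125) cum 260  ← median
  x=5 (S, w=15) cum 275
  x=8 (Q, w=9) cum 284
⇒ x* = 4
y-coordinate, sorted with cumulative weight:
  y=0 (Q, w=9) cum 9
  y=6 (S, w=15) cum 24
  y=7 (R, w=60) cum 84
  y=10 (P, w=75) cum 159  ← median
  y=12 (T, w=125) cum 284
⇒ y* = 10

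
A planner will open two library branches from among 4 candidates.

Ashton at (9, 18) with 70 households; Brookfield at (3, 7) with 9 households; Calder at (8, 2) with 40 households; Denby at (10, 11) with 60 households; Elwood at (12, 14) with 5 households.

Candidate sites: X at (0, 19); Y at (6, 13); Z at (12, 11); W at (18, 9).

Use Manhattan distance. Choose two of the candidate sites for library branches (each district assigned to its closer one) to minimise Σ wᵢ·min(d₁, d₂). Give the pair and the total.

Evaluate every pair (each demand assigned to the nearer of the two):
  {Y, Z}: total = 1296
  {X, Z}: total = 1472
  {Z, W}: total = 1472
  {X, Y}: total = 1556
  {Y, W}: total = 1556
  {X, W}: total = 2170
Best pair: {Y, Z} with total 1296.

{Y, Z}, total 1296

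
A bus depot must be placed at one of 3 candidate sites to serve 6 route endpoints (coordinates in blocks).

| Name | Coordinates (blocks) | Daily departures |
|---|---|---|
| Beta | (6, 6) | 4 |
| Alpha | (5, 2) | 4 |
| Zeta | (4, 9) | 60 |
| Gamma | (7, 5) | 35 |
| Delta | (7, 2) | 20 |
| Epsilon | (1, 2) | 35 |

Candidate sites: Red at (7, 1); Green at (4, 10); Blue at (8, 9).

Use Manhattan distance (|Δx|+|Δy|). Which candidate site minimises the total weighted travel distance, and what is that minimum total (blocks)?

Green, total 1005 blocks

Total weighted distance at each candidate:
  Red (7, 1): total = 1101
  Green (4, 10): total = 1005
  Blue (8, 9): total = 1125
Minimum is at Green with total 1005 blocks.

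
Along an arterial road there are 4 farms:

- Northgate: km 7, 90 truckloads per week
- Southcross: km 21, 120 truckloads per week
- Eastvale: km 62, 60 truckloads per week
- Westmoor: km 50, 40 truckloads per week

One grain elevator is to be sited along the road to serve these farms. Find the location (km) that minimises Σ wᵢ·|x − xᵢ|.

x = 21

For a sum of weighted absolute distances on a line, the optimum is the weighted median (not the mean). Total weight W = 310; half-weight = 155.
Sort by position and accumulate weight:
  km 7 (Northgate, w=90) → cum 90
  km 21 (Southcross, w=120) → cum 210  ≥ 155 → median here
  km 50 (Westmoor, w=40) → cum 250
  km 62 (Eastvale, w=60) → cum 310
Optimal location: km 21.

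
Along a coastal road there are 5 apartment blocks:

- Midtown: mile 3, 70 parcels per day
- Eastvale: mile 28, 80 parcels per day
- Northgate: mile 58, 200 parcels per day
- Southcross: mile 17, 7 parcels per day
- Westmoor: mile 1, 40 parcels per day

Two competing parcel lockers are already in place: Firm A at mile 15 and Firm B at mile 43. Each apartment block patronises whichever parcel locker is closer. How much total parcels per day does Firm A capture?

197

The indifferent point is the midpoint (15+43)/2 = 29; apartment blocks left of it (closer to Firm A at 15) go to Firm A, those right go to Firm B.
  Westmoor at 1 (w=40) → Firm A
  Midtown at 3 (w=70) → Firm A
  Southcross at 17 (w=7) → Firm A
  Eastvale at 28 (w=80) → Firm A
  Northgate at 58 (w=200) → Firm B
Firm A captures 197; Firm B captures 200.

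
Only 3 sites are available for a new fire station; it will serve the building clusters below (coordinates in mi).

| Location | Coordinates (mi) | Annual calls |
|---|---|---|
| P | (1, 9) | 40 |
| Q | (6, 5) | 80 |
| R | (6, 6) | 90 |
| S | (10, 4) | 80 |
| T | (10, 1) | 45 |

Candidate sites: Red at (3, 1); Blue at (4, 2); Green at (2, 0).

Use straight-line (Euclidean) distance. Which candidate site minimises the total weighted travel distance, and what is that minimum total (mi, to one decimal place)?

Total weighted distance at each candidate:
  Red (3, 1): total = 2178.9
  Blue (4, 2): total = 1775.3
  Green (2, 0): total = 2601.8
Minimum is at Blue with total 1775.3 mi.

Blue, total 1775.3 mi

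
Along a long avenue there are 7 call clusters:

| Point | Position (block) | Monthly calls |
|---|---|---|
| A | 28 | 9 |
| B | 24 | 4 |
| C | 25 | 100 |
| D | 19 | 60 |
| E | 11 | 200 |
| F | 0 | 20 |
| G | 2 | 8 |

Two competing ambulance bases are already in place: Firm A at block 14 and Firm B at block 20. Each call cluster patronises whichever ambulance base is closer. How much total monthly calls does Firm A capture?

The indifferent point is the midpoint (14+20)/2 = 17; call clusters left of it (closer to Firm A at 14) go to Firm A, those right go to Firm B.
  F at 0 (w=20) → Firm A
  G at 2 (w=8) → Firm A
  E at 11 (w=200) → Firm A
  D at 19 (w=60) → Firm B
  B at 24 (w=4) → Firm B
  C at 25 (w=100) → Firm B
  A at 28 (w=9) → Firm B
Firm A captures 228; Firm B captures 173.

228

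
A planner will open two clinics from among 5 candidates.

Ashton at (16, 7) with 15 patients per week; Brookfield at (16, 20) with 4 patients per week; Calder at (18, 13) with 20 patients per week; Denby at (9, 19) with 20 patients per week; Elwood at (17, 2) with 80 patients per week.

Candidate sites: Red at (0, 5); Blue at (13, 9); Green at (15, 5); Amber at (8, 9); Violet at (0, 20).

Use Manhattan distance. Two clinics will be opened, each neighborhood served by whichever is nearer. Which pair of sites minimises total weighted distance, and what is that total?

{Green, Violet}, total 929

Evaluate every pair (each demand assigned to the nearer of the two):
  {Green, Violet}: total = 929
  {Green, Amber}: total = 949
  {Blue, Green}: total = 961
  {Red, Green}: total = 1129
  {Blue, Violet}: total = 1391
  {Blue, Amber}: total = 1411
  {Red, Blue}: total = 1471
  {Amber, Violet}: total = 1974
  {Red, Amber}: total = 2006
  {Red, Violet}: total = 2634
Best pair: {Green, Violet} with total 929.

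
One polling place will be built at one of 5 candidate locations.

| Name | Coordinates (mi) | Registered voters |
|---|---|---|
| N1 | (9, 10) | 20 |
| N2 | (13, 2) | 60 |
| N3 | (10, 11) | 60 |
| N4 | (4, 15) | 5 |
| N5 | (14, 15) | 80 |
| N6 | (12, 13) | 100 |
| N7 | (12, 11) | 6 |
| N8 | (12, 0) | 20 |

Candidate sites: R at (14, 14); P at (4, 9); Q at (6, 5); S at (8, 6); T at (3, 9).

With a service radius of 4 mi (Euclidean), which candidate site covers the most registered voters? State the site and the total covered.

R, covering 186

Coverage radius r = 4 mi; a point is covered iff (Δx)²+(Δy)² ≤ 4² = 16.
  R (14, 14): covers {N5, N6, N7} → 186
  P (4, 9): covers {none} → 0
  Q (6, 5): covers {none} → 0
  S (8, 6): covers {none} → 0
  T (3, 9): covers {none} → 0
Maximum coverage at R: 186 registered voters.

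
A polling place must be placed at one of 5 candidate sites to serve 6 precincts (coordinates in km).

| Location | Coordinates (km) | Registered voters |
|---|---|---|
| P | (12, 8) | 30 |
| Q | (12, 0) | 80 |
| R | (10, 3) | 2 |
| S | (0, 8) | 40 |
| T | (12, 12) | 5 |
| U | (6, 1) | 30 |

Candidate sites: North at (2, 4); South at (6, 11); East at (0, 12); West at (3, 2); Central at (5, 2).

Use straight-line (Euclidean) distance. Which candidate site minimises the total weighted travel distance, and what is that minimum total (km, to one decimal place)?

Total weighted distance at each candidate:
  North (2, 4): total = 1593.8
  South (6, 11): total = 1820.3
  East (0, 12): total = 2359.9
  West (3, 2): total = 1506.7
  Central (5, 2): total = 1285.1
Minimum is at Central with total 1285.1 km.

Central, total 1285.1 km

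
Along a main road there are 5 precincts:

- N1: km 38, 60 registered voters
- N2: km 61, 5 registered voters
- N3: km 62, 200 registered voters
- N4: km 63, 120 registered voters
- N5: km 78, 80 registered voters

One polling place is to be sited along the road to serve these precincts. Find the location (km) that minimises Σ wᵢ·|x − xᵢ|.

For a sum of weighted absolute distances on a line, the optimum is the weighted median (not the mean). Total weight W = 465; half-weight = 232.5.
Sort by position and accumulate weight:
  km 38 (N1, w=60) → cum 60
  km 61 (N2, w=5) → cum 65
  km 62 (N3, w=200) → cum 265  ≥ 232.5 → median here
  km 63 (N4, w=120) → cum 385
  km 78 (N5, w=80) → cum 465
Optimal location: km 62.

x = 62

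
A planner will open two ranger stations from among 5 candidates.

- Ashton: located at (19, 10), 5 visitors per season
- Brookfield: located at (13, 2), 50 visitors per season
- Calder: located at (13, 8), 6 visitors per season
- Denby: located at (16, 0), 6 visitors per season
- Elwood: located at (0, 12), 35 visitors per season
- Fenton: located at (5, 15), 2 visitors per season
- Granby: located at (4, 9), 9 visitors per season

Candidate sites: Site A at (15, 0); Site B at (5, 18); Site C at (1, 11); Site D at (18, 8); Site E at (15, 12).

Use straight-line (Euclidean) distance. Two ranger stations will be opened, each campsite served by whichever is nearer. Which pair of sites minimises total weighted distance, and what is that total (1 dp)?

{Site A, Site C}, total 344.0

Evaluate every pair (each demand assigned to the nearer of the two):
  {Site A, Site C}: total = 344.0
  {Site C, Site D}: total = 574.4
  {Site A, Site B}: total = 611.6
  {Site C, Site E}: total = 724.6
  {Site B, Site D}: total = 842.0
  {Site A, Site E}: total = 845.1
  {Site A, Site D}: total = 989.8
  {Site B, Site E}: total = 992.2
  {Site B, Site C}: total = 1104.4
  {Site D, Site E}: total = 1126.5
Best pair: {Site A, Site C} with total 344.0.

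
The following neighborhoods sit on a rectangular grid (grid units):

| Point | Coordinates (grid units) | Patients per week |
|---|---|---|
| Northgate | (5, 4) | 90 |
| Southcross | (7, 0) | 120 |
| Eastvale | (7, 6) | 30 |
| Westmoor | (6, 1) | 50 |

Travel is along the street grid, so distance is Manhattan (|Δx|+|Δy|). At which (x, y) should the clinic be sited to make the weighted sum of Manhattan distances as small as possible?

(7, 1)

Manhattan distance separates: Σwᵢ(|x−xᵢ|+|y−yᵢ|) = Σwᵢ|x−xᵢ| + Σwᵢ|y−yᵢ|, so x and y are optimised independently as 1-D weighted medians.
Total weight W = 290; half = 145.
x-coordinate, sorted with cumulative weight:
  x=5 (Northgate, w=90) cum 90
  x=6 (Westmoor, w=50) cum 140
  x=7 (Southcross, w=120) cum 260  ← median
  x=7 (Eastvale, w=30) cum 290
⇒ x* = 7
y-coordinate, sorted with cumulative weight:
  y=0 (Southcross, w=120) cum 120
  y=1 (Westmoor, w=50) cum 170  ← median
  y=4 (Northgate, w=90) cum 260
  y=6 (Eastvale, w=30) cum 290
⇒ y* = 1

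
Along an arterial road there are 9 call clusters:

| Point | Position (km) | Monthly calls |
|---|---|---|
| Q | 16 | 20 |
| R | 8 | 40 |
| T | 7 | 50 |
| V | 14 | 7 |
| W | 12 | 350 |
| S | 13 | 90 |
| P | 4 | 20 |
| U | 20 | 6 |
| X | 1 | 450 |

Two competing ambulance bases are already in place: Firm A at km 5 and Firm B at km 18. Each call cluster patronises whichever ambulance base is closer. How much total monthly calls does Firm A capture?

The indifferent point is the midpoint (5+18)/2 = 11.5; call clusters left of it (closer to Firm A at 5) go to Firm A, those right go to Firm B.
  X at 1 (w=450) → Firm A
  P at 4 (w=20) → Firm A
  T at 7 (w=50) → Firm A
  R at 8 (w=40) → Firm A
  W at 12 (w=350) → Firm B
  S at 13 (w=90) → Firm B
  V at 14 (w=7) → Firm B
  Q at 16 (w=20) → Firm B
  U at 20 (w=6) → Firm B
Firm A captures 560; Firm B captures 473.

560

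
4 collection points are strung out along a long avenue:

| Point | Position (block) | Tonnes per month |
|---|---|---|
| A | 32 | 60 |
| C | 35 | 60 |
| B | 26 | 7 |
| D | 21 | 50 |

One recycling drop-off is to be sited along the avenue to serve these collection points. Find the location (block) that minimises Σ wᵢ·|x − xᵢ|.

For a sum of weighted absolute distances on a line, the optimum is the weighted median (not the mean). Total weight W = 177; half-weight = 88.5.
Sort by position and accumulate weight:
  block 21 (D, w=50) → cum 50
  block 26 (B, w=7) → cum 57
  block 32 (A, w=60) → cum 117  ≥ 88.5 → median here
  block 35 (C, w=60) → cum 177
Optimal location: block 32.

x = 32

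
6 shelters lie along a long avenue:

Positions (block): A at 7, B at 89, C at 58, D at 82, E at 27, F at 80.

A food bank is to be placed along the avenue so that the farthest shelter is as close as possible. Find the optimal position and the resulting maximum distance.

The 1-center on a line is the midpoint of the two extreme points: leftmost at 7, rightmost at 89.
Optimal location = (7 + 89)/2 = 48; maximum distance = (89 − 7)/2 = 41.

location 48, max distance 41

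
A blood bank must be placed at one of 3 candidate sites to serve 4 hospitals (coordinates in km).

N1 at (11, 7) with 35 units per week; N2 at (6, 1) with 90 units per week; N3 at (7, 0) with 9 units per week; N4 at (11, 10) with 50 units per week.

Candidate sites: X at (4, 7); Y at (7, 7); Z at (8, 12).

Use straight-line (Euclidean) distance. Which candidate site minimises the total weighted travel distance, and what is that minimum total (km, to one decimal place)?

Y, total 1000.4 km

Total weighted distance at each candidate:
  X (4, 7): total = 1263.5
  Y (7, 7): total = 1000.4
  Z (8, 12): total = 1499.0
Minimum is at Y with total 1000.4 km.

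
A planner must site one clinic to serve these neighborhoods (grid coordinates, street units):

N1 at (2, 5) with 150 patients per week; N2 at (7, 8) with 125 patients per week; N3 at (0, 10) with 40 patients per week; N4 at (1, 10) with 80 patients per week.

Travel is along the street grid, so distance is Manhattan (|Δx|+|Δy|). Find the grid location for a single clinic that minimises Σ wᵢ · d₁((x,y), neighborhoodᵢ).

Manhattan distance separates: Σwᵢ(|x−xᵢ|+|y−yᵢ|) = Σwᵢ|x−xᵢ| + Σwᵢ|y−yᵢ|, so x and y are optimised independently as 1-D weighted medians.
Total weight W = 395; half = 197.5.
x-coordinate, sorted with cumulative weight:
  x=0 (N3, w=40) cum 40
  x=1 (N4, w=80) cum 120
  x=2 (N1, w=150) cum 270  ← median
  x=7 (N2, w=125) cum 395
⇒ x* = 2
y-coordinate, sorted with cumulative weight:
  y=5 (N1, w=150) cum 150
  y=8 (N2, w=125) cum 275  ← median
  y=10 (N3, w=40) cum 315
  y=10 (N4, w=80) cum 395
⇒ y* = 8

(2, 8)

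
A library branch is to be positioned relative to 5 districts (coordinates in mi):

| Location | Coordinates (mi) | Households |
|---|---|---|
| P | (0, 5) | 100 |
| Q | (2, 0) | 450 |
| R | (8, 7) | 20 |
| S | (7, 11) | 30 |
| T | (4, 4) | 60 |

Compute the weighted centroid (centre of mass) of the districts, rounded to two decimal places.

(2.29, 1.83)

The minimiser of Σwᵢ‖p−pᵢ‖² is the weighted centroid p* = (Σwᵢpᵢ)/(Σwᵢ).
Σwᵢ = 660.
Σwᵢxᵢ = 100·0 + 450·2 + 20·8 + 30·7 + 60·4 = 1510.
Σwᵢyᵢ = 100·5 + 450·0 + 20·7 + 30·11 + 60·4 = 1210.
x* = 1510/660 = 2.29, y* = 1210/660 = 1.83.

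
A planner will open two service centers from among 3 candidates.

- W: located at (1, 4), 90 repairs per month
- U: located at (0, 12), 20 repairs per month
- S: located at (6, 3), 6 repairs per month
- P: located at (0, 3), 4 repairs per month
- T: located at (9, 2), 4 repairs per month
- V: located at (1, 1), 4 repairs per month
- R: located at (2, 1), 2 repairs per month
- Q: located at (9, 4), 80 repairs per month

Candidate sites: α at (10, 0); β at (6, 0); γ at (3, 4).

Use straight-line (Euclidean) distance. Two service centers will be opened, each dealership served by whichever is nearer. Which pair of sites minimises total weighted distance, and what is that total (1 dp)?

Evaluate every pair (each demand assigned to the nearer of the two):
  {α, γ}: total = 742.0
  {β, γ}: total = 816.7
  {α, β}: total = 1256.9
Best pair: {α, γ} with total 742.0.

{α, γ}, total 742.0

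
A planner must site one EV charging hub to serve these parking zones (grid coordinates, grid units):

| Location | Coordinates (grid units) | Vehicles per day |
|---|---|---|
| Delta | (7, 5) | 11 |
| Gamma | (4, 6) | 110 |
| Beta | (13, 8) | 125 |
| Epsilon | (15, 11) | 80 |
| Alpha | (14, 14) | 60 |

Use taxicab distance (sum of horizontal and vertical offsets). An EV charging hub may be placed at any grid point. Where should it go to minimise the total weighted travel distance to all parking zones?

Manhattan distance separates: Σwᵢ(|x−xᵢ|+|y−yᵢ|) = Σwᵢ|x−xᵢ| + Σwᵢ|y−yᵢ|, so x and y are optimised independently as 1-D weighted medians.
Total weight W = 386; half = 193.
x-coordinate, sorted with cumulative weight:
  x=4 (Gamma, w=110) cum 110
  x=7 (Delta, w=11) cum 121
  x=13 (Beta, w=125) cum 246  ← median
  x=14 (Alpha, w=60) cum 306
  x=15 (Epsilon, w=80) cum 386
⇒ x* = 13
y-coordinate, sorted with cumulative weight:
  y=5 (Delta, w=11) cum 11
  y=6 (Gamma, w=110) cum 121
  y=8 (Beta, w=125) cum 246  ← median
  y=11 (Epsilon, w=80) cum 326
  y=14 (Alpha, w=60) cum 386
⇒ y* = 8

(13, 8)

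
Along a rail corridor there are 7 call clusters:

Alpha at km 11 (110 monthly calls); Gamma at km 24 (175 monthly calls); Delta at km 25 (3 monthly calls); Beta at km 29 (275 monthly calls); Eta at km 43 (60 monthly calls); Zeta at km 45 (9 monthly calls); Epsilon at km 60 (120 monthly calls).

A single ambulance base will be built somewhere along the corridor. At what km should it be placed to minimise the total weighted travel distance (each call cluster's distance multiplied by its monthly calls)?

x = 29

For a sum of weighted absolute distances on a line, the optimum is the weighted median (not the mean). Total weight W = 752; half-weight = 376.
Sort by position and accumulate weight:
  km 11 (Alpha, w=110) → cum 110
  km 24 (Gamma, w=175) → cum 285
  km 25 (Delta, w=3) → cum 288
  km 29 (Beta, w=275) → cum 563  ≥ 376 → median here
  km 43 (Eta, w=60) → cum 623
  km 45 (Zeta, w=9) → cum 632
  km 60 (Epsilon, w=120) → cum 752
Optimal location: km 29.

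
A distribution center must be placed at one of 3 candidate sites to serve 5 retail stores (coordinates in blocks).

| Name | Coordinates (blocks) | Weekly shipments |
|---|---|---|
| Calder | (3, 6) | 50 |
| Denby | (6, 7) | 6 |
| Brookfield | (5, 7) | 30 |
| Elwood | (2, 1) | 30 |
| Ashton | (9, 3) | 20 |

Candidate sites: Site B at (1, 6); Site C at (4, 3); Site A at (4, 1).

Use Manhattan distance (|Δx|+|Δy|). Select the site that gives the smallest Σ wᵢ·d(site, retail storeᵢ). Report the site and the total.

Total weighted distance at each candidate:
  Site B (1, 6): total = 686
  Site C (4, 3): total = 606
  Site A (4, 1): total = 758
Minimum is at Site C with total 606 blocks.

Site C, total 606 blocks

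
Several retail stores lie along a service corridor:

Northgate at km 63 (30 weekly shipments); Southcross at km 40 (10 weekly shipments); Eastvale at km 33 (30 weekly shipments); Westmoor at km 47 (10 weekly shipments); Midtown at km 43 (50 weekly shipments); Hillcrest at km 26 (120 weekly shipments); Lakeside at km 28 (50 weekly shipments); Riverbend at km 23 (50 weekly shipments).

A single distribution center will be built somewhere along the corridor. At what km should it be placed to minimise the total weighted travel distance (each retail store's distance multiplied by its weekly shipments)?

x = 28

For a sum of weighted absolute distances on a line, the optimum is the weighted median (not the mean). Total weight W = 350; half-weight = 175.
Sort by position and accumulate weight:
  km 23 (Riverbend, w=50) → cum 50
  km 26 (Hillcrest, w=120) → cum 170
  km 28 (Lakeside, w=50) → cum 220  ≥ 175 → median here
  km 33 (Eastvale, w=30) → cum 250
  km 40 (Southcross, w=10) → cum 260
  km 43 (Midtown, w=50) → cum 310
  km 47 (Westmoor, w=10) → cum 320
  km 63 (Northgate, w=30) → cum 350
Optimal location: km 28.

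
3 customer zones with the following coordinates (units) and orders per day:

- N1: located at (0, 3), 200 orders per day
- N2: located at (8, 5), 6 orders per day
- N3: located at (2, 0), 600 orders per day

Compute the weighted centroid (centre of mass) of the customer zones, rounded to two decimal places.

The minimiser of Σwᵢ‖p−pᵢ‖² is the weighted centroid p* = (Σwᵢpᵢ)/(Σwᵢ).
Σwᵢ = 806.
Σwᵢxᵢ = 200·0 + 6·8 + 600·2 = 1248.
Σwᵢyᵢ = 200·3 + 6·5 + 600·0 = 630.
x* = 1248/806 = 1.55, y* = 630/806 = 0.78.

(1.55, 0.78)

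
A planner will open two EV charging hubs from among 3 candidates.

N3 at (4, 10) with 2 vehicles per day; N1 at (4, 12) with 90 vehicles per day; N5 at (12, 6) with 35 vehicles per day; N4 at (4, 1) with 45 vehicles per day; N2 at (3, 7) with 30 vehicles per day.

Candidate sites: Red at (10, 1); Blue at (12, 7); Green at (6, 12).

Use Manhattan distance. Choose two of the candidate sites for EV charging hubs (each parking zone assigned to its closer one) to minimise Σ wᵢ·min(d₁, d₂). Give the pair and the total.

Evaluate every pair (each demand assigned to the nearer of the two):
  {Red, Green}: total = 943
  {Blue, Green}: total = 1048
  {Red, Blue}: total = 1767
Best pair: {Red, Green} with total 943.

{Red, Green}, total 943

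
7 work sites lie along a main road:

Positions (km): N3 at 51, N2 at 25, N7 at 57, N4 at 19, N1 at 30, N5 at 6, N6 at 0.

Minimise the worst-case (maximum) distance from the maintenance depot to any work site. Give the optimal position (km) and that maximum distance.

location 28.5, max distance 28.5

The 1-center on a line is the midpoint of the two extreme points: leftmost at 0, rightmost at 57.
Optimal location = (0 + 57)/2 = 28.5; maximum distance = (57 − 0)/2 = 28.5.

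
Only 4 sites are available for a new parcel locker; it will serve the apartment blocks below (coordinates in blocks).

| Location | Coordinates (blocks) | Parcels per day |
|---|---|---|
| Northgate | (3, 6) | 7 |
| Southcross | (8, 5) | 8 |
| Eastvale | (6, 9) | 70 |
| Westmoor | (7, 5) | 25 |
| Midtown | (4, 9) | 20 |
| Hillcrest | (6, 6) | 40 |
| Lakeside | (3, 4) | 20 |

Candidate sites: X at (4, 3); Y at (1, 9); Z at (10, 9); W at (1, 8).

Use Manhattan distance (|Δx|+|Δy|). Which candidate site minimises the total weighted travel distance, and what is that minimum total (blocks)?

Total weighted distance at each candidate:
  X (4, 3): total = 1121
  Y (1, 9): total = 1243
  Z (10, 9): total = 1213
  W (1, 8): total = 1233
Minimum is at X with total 1121 blocks.

X, total 1121 blocks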